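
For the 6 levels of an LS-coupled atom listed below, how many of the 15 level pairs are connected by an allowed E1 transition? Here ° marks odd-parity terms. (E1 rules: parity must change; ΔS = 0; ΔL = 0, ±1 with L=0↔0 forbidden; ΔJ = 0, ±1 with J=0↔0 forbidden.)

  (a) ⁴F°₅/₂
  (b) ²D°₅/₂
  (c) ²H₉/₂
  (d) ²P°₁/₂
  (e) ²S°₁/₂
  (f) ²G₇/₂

(a)–(b): forbidden (parity, ΔS).
(a)–(c): forbidden (ΔS, ΔL, ΔJ).
(a)–(d): forbidden (parity, ΔS, ΔL, ΔJ).
(a)–(e): forbidden (parity, ΔS, ΔL, ΔJ).
(a)–(f): forbidden (ΔS).
(b)–(c): forbidden (ΔL, ΔJ).
(b)–(d): forbidden (parity, ΔJ).
(b)–(e): forbidden (parity, ΔL, ΔJ).
(b)–(f): forbidden (ΔL).
(c)–(d): forbidden (ΔL, ΔJ).
(c)–(e): forbidden (ΔL, ΔJ).
(c)–(f): forbidden (parity).
(d)–(e): forbidden (parity).
(d)–(f): forbidden (ΔL, ΔJ).
(e)–(f): forbidden (ΔL, ΔJ).
Allowed pairs: 0 of 15.

0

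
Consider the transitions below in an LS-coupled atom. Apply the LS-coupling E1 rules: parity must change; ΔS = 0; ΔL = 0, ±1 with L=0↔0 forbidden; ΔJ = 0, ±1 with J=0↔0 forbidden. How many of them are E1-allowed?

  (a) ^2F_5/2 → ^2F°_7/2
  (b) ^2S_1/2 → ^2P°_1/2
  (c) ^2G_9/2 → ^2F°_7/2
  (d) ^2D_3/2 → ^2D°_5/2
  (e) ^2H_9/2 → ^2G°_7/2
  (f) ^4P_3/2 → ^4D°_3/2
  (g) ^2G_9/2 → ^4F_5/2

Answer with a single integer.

(a) allowed
(b) allowed
(c) allowed
(d) allowed
(e) allowed
(f) allowed
(g) forbidden (parity, ΔS, ΔJ fail)
Total allowed: 6 of 7.

6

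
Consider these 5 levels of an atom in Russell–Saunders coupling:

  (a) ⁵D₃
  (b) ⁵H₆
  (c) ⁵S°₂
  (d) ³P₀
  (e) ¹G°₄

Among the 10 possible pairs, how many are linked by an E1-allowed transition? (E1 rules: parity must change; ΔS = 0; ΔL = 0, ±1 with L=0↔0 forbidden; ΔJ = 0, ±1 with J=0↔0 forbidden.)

0

(a)–(b): forbidden (parity, ΔL, ΔJ).
(a)–(c): forbidden (ΔL).
(a)–(d): forbidden (parity, ΔS, ΔJ).
(a)–(e): forbidden (ΔS, ΔL).
(b)–(c): forbidden (ΔL, ΔJ).
(b)–(d): forbidden (parity, ΔS, ΔL, ΔJ).
(b)–(e): forbidden (ΔS, ΔJ).
(c)–(d): forbidden (ΔS, ΔJ).
(c)–(e): forbidden (parity, ΔS, ΔL, ΔJ).
(d)–(e): forbidden (ΔS, ΔL, ΔJ).
Allowed pairs: 0 of 10.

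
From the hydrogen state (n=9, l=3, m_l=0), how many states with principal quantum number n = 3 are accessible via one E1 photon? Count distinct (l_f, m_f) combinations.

3

E1 requires Δl = ±1, so l_f ∈ {2, 4}; with 0 ≤ l_f ≤ n_f−1 = 2, the allowed l_f values are {2}.
For l_f = 2: m_f ∈ {m_i−1, m_i, m_i+1} ∩ [−2, 2] = {-1, 0, 1} → 3 states.
Total: 3.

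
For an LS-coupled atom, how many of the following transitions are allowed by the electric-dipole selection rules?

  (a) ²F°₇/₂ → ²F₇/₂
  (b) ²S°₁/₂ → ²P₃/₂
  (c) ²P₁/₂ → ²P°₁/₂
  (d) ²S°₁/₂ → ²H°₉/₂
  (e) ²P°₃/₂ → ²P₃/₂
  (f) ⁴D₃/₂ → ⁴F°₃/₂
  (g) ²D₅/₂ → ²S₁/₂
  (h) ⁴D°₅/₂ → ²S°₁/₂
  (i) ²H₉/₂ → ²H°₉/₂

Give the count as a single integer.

(a) allowed
(b) allowed
(c) allowed
(d) forbidden (parity, ΔL, ΔJ fail)
(e) allowed
(f) allowed
(g) forbidden (parity, ΔL, ΔJ fail)
(h) forbidden (parity, ΔS, ΔL, ΔJ fail)
(i) allowed
Total allowed: 6 of 9.

6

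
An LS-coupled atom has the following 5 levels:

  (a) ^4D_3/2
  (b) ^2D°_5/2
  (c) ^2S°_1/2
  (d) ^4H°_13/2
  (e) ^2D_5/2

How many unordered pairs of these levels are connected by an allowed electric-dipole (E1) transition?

1

(a)–(b): forbidden (ΔS).
(a)–(c): forbidden (ΔS, ΔL).
(a)–(d): forbidden (ΔL, ΔJ).
(a)–(e): forbidden (parity, ΔS).
(b)–(c): forbidden (parity, ΔL, ΔJ).
(b)–(d): forbidden (parity, ΔS, ΔL, ΔJ).
(b)–(e): allowed.
(c)–(d): forbidden (parity, ΔS, ΔL, ΔJ).
(c)–(e): forbidden (ΔL, ΔJ).
(d)–(e): forbidden (ΔS, ΔL, ΔJ).
Allowed pairs: 1 of 10.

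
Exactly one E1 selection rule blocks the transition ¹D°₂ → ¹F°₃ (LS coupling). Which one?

parity

Parity must change: odd → odd — violated.
ΔS = 0: S: 0 → 0 — satisfied.
ΔL = 0, ±1 (not L=0↔0): L: 2 → 3, ΔL = +1 — satisfied.
ΔJ = 0, ±1 (not J=0↔0): J: 2 → 3, ΔJ = +1 — satisfied.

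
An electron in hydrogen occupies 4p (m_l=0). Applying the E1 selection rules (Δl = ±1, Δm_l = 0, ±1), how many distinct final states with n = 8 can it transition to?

E1 requires Δl = ±1, so l_f ∈ {0, 2}; with 0 ≤ l_f ≤ n_f−1 = 7, the allowed l_f values are {0, 2}.
For l_f = 0: m_f ∈ {m_i−1, m_i, m_i+1} ∩ [−0, 0] = {0} → 1 state.
For l_f = 2: m_f ∈ {m_i−1, m_i, m_i+1} ∩ [−2, 2] = {-1, 0, 1} → 3 states.
Total: 4.

4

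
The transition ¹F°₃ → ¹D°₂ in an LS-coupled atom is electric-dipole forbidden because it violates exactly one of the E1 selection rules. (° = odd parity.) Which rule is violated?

Reading off the term symbols: S 0→0, L 3→2, J 3→2, parity odd→odd.
Parity must change: odd → odd — fails.
ΔS = 0: S: 0 → 0 — passes.
ΔL = 0, ±1 (not L=0↔0): L: 3 → 2, ΔL = -1 — passes.
ΔJ = 0, ±1 (not J=0↔0): J: 3 → 2, ΔJ = -1 — passes.

parity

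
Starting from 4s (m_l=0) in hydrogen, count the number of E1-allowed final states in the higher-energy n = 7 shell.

3

E1 requires Δl = ±1, so l_f ∈ {-1, 1}; with 0 ≤ l_f ≤ n_f−1 = 6, the allowed l_f values are {1}.
For l_f = 1: m_f ∈ {m_i−1, m_i, m_i+1} ∩ [−1, 1] = {-1, 0, 1} → 3 states.
Total: 3.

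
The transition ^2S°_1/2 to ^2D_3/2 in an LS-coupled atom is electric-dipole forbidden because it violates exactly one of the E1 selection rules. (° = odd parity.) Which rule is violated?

Initial level: S=1/2, L=0, J=1/2, parity odd. Final level: S=1/2, L=2, J=3/2, parity even.
Parity must change: odd → even — ✓.
ΔS = 0: S: 1/2 → 1/2 — ✓.
ΔL = 0, ±1 (not L=0↔0): L: 0 → 2, ΔL = +2 — ✗.
ΔJ = 0, ±1 (not J=0↔0): J: 1/2 → 3/2, ΔJ = +1 — ✓.

the ΔL = 0, ±1 rule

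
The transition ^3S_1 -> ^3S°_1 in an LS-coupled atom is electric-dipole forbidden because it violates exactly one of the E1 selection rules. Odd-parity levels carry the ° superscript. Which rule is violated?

Parity must change: even → odd — ✓.
ΔS = 0: S: 1 → 1 — ✓.
ΔL = 0, ±1 (not L=0↔0): L: 0 → 0, ΔL = +0 — ✗.
ΔJ = 0, ±1 (not J=0↔0): J: 1 → 1, ΔJ = +0 — ✓.

the L=0 ↔ L=0 exclusion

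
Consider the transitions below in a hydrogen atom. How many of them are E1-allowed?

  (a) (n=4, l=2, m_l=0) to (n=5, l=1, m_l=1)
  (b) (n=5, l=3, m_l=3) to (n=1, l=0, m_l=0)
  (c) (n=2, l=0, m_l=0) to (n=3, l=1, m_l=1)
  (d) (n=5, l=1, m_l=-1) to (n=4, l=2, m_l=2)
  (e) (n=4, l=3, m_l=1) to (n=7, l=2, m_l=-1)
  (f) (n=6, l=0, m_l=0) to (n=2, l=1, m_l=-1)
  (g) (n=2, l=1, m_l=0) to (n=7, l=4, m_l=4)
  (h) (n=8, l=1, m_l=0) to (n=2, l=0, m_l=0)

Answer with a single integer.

(a) allowed
(b) forbidden — Δl = -3 (E1 requires Δl = ±1); Δm_l = -3 (E1 requires Δm_l = 0, ±1)
(c) allowed
(d) forbidden — Δm_l = +3 (E1 requires Δm_l = 0, ±1)
(e) forbidden — Δm_l = -2 (E1 requires Δm_l = 0, ±1)
(f) allowed
(g) forbidden — Δl = +3 (E1 requires Δl = ±1); Δm_l = +4 (E1 requires Δm_l = 0, ±1)
(h) allowed
Total allowed: 4 of 8.

4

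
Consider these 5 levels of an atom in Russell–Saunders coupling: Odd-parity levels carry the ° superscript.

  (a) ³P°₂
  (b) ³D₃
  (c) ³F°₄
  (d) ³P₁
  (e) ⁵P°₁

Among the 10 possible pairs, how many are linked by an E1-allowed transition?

3

(a)–(b): allowed.
(a)–(c): forbidden (parity, ΔL, ΔJ).
(a)–(d): allowed.
(a)–(e): forbidden (parity, ΔS).
(b)–(c): allowed.
(b)–(d): forbidden (parity, ΔJ).
(b)–(e): forbidden (ΔS, ΔJ).
(c)–(d): forbidden (ΔL, ΔJ).
(c)–(e): forbidden (parity, ΔS, ΔL, ΔJ).
(d)–(e): forbidden (ΔS).
Allowed pairs: 3 of 10.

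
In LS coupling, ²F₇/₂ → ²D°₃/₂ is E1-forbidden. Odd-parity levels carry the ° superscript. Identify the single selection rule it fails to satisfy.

the ΔJ = 0, ±1 rule

Reading off the term symbols: S 1/2→1/2, L 3→2, J 7/2→3/2, parity even→odd.
Parity must change: even → odd — ok.
ΔS = 0: S: 1/2 → 1/2 — ok.
ΔJ = 0, ±1 (not J=0↔0): J: 7/2 → 3/2, ΔJ = -2 — fails.
ΔL = 0, ±1 (not L=0↔0): L: 3 → 2, ΔL = -1 — ok.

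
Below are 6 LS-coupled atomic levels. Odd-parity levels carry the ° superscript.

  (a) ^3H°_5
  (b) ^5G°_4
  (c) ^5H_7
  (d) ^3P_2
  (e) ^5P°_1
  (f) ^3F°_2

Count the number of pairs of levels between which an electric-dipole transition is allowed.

0

(a)–(b): forbidden (parity, ΔS).
(a)–(c): forbidden (ΔS, ΔJ).
(a)–(d): forbidden (ΔL, ΔJ).
(a)–(e): forbidden (parity, ΔS, ΔL, ΔJ).
(a)–(f): forbidden (parity, ΔL, ΔJ).
(b)–(c): forbidden (ΔJ).
(b)–(d): forbidden (ΔS, ΔL, ΔJ).
(b)–(e): forbidden (parity, ΔL, ΔJ).
(b)–(f): forbidden (parity, ΔS, ΔJ).
(c)–(d): forbidden (parity, ΔS, ΔL, ΔJ).
(c)–(e): forbidden (ΔL, ΔJ).
(c)–(f): forbidden (ΔS, ΔL, ΔJ).
(d)–(e): forbidden (ΔS).
(d)–(f): forbidden (ΔL).
(e)–(f): forbidden (parity, ΔS, ΔL).
Allowed pairs: 0 of 15.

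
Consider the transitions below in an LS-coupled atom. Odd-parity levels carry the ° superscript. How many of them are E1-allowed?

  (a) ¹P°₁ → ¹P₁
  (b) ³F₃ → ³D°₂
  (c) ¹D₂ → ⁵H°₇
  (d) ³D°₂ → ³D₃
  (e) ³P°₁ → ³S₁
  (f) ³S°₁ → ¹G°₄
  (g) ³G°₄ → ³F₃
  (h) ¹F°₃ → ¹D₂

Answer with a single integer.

6

(a) allowed
(b) allowed
(c) forbidden (ΔS, ΔL, ΔJ fail)
(d) allowed
(e) allowed
(f) forbidden (parity, ΔS, ΔL, ΔJ fail)
(g) allowed
(h) allowed
Total allowed: 6 of 8.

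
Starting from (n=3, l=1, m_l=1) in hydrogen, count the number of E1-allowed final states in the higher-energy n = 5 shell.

4

E1 requires Δl = ±1, so l_f ∈ {0, 2}; with 0 ≤ l_f ≤ n_f−1 = 4, the allowed l_f values are {0, 2}.
For l_f = 0: m_f ∈ {m_i−1, m_i, m_i+1} ∩ [−0, 0] = {0} → 1 state.
For l_f = 2: m_f ∈ {m_i−1, m_i, m_i+1} ∩ [−2, 2] = {0, 1, 2} → 3 states.
Total: 4.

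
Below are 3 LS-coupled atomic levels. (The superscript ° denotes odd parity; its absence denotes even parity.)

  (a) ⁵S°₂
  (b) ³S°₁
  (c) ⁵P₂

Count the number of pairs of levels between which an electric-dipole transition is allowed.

(a)–(b): forbidden (parity, ΔS, ΔL).
(a)–(c): allowed.
(b)–(c): forbidden (ΔS).
Allowed pairs: 1 of 3.

1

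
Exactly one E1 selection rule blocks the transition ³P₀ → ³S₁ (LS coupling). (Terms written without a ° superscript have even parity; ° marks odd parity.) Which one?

Initial level: S=1, L=1, J=0, parity even. Final level: S=1, L=0, J=1, parity even.
Parity must change: even → even — fails.
ΔS = 0: S: 1 → 1 — passes.
ΔL = 0, ±1 (not L=0↔0): L: 1 → 0, ΔL = -1 — passes.
ΔJ = 0, ±1 (not J=0↔0): J: 0 → 1, ΔJ = +1 — passes.

parity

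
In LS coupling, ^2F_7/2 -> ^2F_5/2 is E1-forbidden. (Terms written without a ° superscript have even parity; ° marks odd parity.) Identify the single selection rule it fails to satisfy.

Reading off the term symbols: S 1/2→1/2, L 3→3, J 7/2→5/2, parity even→even.
Parity must change: even → even — fails.
ΔS = 0: S: 1/2 → 1/2 — ok.
ΔL = 0, ±1 (not L=0↔0): L: 3 → 3, ΔL = +0 — ok.
ΔJ = 0, ±1 (not J=0↔0): J: 7/2 → 5/2, ΔJ = -1 — ok.

parity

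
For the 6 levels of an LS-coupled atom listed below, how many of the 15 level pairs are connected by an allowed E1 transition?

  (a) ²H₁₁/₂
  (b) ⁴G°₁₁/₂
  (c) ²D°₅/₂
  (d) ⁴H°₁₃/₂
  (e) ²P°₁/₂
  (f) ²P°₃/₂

0

(a)–(b): forbidden (ΔS).
(a)–(c): forbidden (ΔL, ΔJ).
(a)–(d): forbidden (ΔS).
(a)–(e): forbidden (ΔL, ΔJ).
(a)–(f): forbidden (ΔL, ΔJ).
(b)–(c): forbidden (parity, ΔS, ΔL, ΔJ).
(b)–(d): forbidden (parity).
(b)–(e): forbidden (parity, ΔS, ΔL, ΔJ).
(b)–(f): forbidden (parity, ΔS, ΔL, ΔJ).
(c)–(d): forbidden (parity, ΔS, ΔL, ΔJ).
(c)–(e): forbidden (parity, ΔJ).
(c)–(f): forbidden (parity).
(d)–(e): forbidden (parity, ΔS, ΔL, ΔJ).
(d)–(f): forbidden (parity, ΔS, ΔL, ΔJ).
(e)–(f): forbidden (parity).
Allowed pairs: 0 of 15.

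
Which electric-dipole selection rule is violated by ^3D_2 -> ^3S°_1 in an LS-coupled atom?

the ΔL = 0, ±1 rule

Parity must change: even → odd — ok.
ΔS = 0: S: 1 → 1 — ok.
ΔL = 0, ±1 (not L=0↔0): L: 2 → 0, ΔL = -2 — fails.
ΔJ = 0, ±1 (not J=0↔0): J: 2 → 1, ΔJ = -1 — ok.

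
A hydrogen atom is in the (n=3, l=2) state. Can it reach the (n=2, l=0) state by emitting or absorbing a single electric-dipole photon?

forbidden

Initial l = 2, final l = 0, so Δl = -2. E1 requires Δl = ±1: fails.
The transition is electric-dipole forbidden.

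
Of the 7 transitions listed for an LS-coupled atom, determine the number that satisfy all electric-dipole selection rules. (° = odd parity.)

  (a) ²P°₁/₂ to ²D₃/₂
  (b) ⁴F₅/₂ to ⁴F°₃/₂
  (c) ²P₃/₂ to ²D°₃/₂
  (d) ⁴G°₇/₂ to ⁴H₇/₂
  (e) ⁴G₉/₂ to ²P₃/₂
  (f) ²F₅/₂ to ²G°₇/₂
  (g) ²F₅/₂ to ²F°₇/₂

6

(a) allowed
(b) allowed
(c) allowed
(d) allowed
(e) forbidden (parity, ΔS, ΔL, ΔJ fail)
(f) allowed
(g) allowed
Total allowed: 6 of 7.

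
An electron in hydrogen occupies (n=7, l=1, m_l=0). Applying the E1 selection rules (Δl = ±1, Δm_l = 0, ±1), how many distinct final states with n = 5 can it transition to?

4

E1 requires Δl = ±1, so l_f ∈ {0, 2}; with 0 ≤ l_f ≤ n_f−1 = 4, the allowed l_f values are {0, 2}.
For l_f = 0: m_f ∈ {m_i−1, m_i, m_i+1} ∩ [−0, 0] = {0} → 1 state.
For l_f = 2: m_f ∈ {m_i−1, m_i, m_i+1} ∩ [−2, 2] = {-1, 0, 1} → 3 states.
Total: 4.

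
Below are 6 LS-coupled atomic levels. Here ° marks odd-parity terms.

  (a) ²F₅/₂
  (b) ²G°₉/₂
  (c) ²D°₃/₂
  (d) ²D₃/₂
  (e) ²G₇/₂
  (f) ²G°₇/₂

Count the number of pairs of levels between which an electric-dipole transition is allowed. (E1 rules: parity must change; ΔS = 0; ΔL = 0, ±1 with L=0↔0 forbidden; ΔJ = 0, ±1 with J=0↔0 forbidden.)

(a)–(b): forbidden (ΔJ).
(a)–(c): allowed.
(a)–(d): forbidden (parity).
(a)–(e): forbidden (parity).
(a)–(f): allowed.
(b)–(c): forbidden (parity, ΔL, ΔJ).
(b)–(d): forbidden (ΔL, ΔJ).
(b)–(e): allowed.
(b)–(f): forbidden (parity).
(c)–(d): allowed.
(c)–(e): forbidden (ΔL, ΔJ).
(c)–(f): forbidden (parity, ΔL, ΔJ).
(d)–(e): forbidden (parity, ΔL, ΔJ).
(d)–(f): forbidden (ΔL, ΔJ).
(e)–(f): allowed.
Allowed pairs: 5 of 15.

5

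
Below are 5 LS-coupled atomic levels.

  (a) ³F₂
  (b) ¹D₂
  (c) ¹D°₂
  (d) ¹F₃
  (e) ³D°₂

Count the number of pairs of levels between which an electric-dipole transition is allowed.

(a)–(b): forbidden (parity, ΔS).
(a)–(c): forbidden (ΔS).
(a)–(d): forbidden (parity, ΔS).
(a)–(e): allowed.
(b)–(c): allowed.
(b)–(d): forbidden (parity).
(b)–(e): forbidden (ΔS).
(c)–(d): allowed.
(c)–(e): forbidden (parity, ΔS).
(d)–(e): forbidden (ΔS).
Allowed pairs: 3 of 10.

3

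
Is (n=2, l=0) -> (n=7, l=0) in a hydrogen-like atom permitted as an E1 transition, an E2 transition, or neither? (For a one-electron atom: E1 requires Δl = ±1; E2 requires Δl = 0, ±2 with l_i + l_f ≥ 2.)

neither

Δl = 0 − 0 = +0; l_i + l_f = 0.
E1 (Δl = ±1): not satisfied.
E2 (Δl = 0,±2, l_i+l_f ≥ 2): not satisfied.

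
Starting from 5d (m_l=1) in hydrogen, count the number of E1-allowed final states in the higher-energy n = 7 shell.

5

E1 requires Δl = ±1, so l_f ∈ {1, 3}; with 0 ≤ l_f ≤ n_f−1 = 6, the allowed l_f values are {1, 3}.
For l_f = 1: m_f ∈ {m_i−1, m_i, m_i+1} ∩ [−1, 1] = {0, 1} → 2 states.
For l_f = 3: m_f ∈ {m_i−1, m_i, m_i+1} ∩ [−3, 3] = {0, 1, 2} → 3 states.
Total: 5.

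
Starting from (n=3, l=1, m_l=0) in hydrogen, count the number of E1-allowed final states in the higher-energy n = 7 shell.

E1 requires Δl = ±1, so l_f ∈ {0, 2}; with 0 ≤ l_f ≤ n_f−1 = 6, the allowed l_f values are {0, 2}.
For l_f = 0: m_f ∈ {m_i−1, m_i, m_i+1} ∩ [−0, 0] = {0} → 1 state.
For l_f = 2: m_f ∈ {m_i−1, m_i, m_i+1} ∩ [−2, 2] = {-1, 0, 1} → 3 states.
Total: 4.

4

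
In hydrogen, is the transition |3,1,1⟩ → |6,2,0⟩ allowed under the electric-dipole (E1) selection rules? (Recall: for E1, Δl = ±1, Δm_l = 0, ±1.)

allowed

l: 1 → 2 (Δl = +1). Δl = ±1 passes.
Δm_l = 0 − (1) = -1. E1 requires Δm_l = 0, ±1: passes.
All E1 selection rules are satisfied.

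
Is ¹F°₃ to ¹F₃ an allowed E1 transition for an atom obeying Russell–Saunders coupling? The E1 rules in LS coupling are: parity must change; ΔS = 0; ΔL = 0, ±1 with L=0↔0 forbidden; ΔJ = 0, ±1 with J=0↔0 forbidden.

allowed

Reading off the term symbols: S 0→0, L 3→3, J 3→3, parity odd→even.
Parity must change: odd → even — satisfied.
ΔS = 0: S: 0 → 0 — satisfied.
ΔL = 0, ±1 (not L=0↔0): L: 3 → 3, ΔL = +0 — satisfied.
ΔJ = 0, ±1 (not J=0↔0): J: 3 → 3, ΔJ = +0 — satisfied.
All four E1 rules are satisfied.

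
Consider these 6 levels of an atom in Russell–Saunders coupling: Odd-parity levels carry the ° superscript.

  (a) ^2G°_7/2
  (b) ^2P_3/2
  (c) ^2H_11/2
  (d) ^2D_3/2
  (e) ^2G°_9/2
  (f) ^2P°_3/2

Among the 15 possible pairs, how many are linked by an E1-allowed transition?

3

(a)–(b): forbidden (ΔL, ΔJ).
(a)–(c): forbidden (ΔJ).
(a)–(d): forbidden (ΔL, ΔJ).
(a)–(e): forbidden (parity).
(a)–(f): forbidden (parity, ΔL, ΔJ).
(b)–(c): forbidden (parity, ΔL, ΔJ).
(b)–(d): forbidden (parity).
(b)–(e): forbidden (ΔL, ΔJ).
(b)–(f): allowed.
(c)–(d): forbidden (parity, ΔL, ΔJ).
(c)–(e): allowed.
(c)–(f): forbidden (ΔL, ΔJ).
(d)–(e): forbidden (ΔL, ΔJ).
(d)–(f): allowed.
(e)–(f): forbidden (parity, ΔL, ΔJ).
Allowed pairs: 3 of 15.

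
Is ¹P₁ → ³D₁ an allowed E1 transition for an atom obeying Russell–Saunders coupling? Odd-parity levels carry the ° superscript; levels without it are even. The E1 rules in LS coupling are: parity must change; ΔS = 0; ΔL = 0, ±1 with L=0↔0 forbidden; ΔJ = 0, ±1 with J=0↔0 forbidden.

ΔL = 0, ±1 (not L=0↔0): L: 1 → 2, ΔL = +1 — ✓.
ΔJ = 0, ±1 (not J=0↔0): J: 1 → 1, ΔJ = +0 — ✓.
Parity must change: even → even — ✗.
ΔS = 0: S: 0 → 1 — ✗.
Rule(s) violated: parity, ΔS.

forbidden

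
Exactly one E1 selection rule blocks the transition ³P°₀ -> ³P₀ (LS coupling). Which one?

Reading off the term symbols: S 1→1, L 1→1, J 0→0, parity odd→even.
Parity must change: odd → even — ok.
ΔS = 0: S: 1 → 1 — ok.
ΔL = 0, ±1 (not L=0↔0): L: 1 → 1, ΔL = +0 — ok.
ΔJ = 0, ±1 (not J=0↔0): J: 0 → 0, ΔJ = +0 — fails.

the J=0 ↔ J=0 exclusion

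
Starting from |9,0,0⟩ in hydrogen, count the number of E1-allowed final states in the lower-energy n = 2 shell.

3

E1 requires Δl = ±1, so l_f ∈ {-1, 1}; with 0 ≤ l_f ≤ n_f−1 = 1, the allowed l_f values are {1}.
For l_f = 1: m_f ∈ {m_i−1, m_i, m_i+1} ∩ [−1, 1] = {-1, 0, 1} → 3 states.
Total: 3.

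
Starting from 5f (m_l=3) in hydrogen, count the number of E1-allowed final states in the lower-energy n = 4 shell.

E1 requires Δl = ±1, so l_f ∈ {2, 4}; with 0 ≤ l_f ≤ n_f−1 = 3, the allowed l_f values are {2}.
For l_f = 2: m_f ∈ {m_i−1, m_i, m_i+1} ∩ [−2, 2] = {2} → 1 state.
Total: 1.

1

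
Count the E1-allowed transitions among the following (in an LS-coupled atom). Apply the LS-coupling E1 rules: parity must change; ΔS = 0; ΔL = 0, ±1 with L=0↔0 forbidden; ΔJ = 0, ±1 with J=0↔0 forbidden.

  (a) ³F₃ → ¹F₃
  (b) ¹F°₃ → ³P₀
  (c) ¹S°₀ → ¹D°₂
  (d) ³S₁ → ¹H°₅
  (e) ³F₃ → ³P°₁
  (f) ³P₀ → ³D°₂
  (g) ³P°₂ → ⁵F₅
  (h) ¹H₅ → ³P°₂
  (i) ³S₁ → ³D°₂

(a) forbidden (parity, ΔS fail)
(b) forbidden (ΔS, ΔL, ΔJ fail)
(c) forbidden (parity, ΔL, ΔJ fail)
(d) forbidden (ΔS, ΔL, ΔJ fail)
(e) forbidden (ΔL, ΔJ fail)
(f) forbidden (ΔJ fails)
(g) forbidden (ΔS, ΔL, ΔJ fail)
(h) forbidden (ΔS, ΔL, ΔJ fail)
(i) forbidden (ΔL fails)
Total allowed: 0 of 9.

0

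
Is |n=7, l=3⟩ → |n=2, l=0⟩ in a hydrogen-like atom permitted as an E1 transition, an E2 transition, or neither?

Δl = 0 − 3 = -3; l_i + l_f = 3.
E1 (Δl = ±1): not satisfied.
E2 (Δl = 0,±2, l_i+l_f ≥ 2): not satisfied.

neither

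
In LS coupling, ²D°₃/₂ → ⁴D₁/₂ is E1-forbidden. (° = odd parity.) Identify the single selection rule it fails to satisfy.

Parity must change: odd → even — ✓.
ΔS = 0: S: 1/2 → 3/2 — ✗.
ΔL = 0, ±1 (not L=0↔0): L: 2 → 2, ΔL = +0 — ✓.
ΔJ = 0, ±1 (not J=0↔0): J: 3/2 → 1/2, ΔJ = -1 — ✓.

the ΔS = 0 rule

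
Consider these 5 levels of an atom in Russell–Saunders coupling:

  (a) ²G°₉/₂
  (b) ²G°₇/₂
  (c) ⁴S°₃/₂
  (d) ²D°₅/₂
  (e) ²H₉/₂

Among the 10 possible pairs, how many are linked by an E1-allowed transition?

2

(a)–(b): forbidden (parity).
(a)–(c): forbidden (parity, ΔS, ΔL, ΔJ).
(a)–(d): forbidden (parity, ΔL, ΔJ).
(a)–(e): allowed.
(b)–(c): forbidden (parity, ΔS, ΔL, ΔJ).
(b)–(d): forbidden (parity, ΔL).
(b)–(e): allowed.
(c)–(d): forbidden (parity, ΔS, ΔL).
(c)–(e): forbidden (ΔS, ΔL, ΔJ).
(d)–(e): forbidden (ΔL, ΔJ).
Allowed pairs: 2 of 10.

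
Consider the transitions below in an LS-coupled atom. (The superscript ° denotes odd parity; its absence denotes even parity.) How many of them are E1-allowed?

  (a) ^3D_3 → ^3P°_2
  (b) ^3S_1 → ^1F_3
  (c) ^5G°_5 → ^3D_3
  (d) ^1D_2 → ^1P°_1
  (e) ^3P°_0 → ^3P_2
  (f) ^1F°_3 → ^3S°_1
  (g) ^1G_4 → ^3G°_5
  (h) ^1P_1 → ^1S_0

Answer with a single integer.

2

(a) allowed
(b) forbidden (parity, ΔS, ΔL, ΔJ fail)
(c) forbidden (ΔS, ΔL, ΔJ fail)
(d) allowed
(e) forbidden (ΔJ fails)
(f) forbidden (parity, ΔS, ΔL, ΔJ fail)
(g) forbidden (ΔS fails)
(h) forbidden (parity fails)
Total allowed: 2 of 8.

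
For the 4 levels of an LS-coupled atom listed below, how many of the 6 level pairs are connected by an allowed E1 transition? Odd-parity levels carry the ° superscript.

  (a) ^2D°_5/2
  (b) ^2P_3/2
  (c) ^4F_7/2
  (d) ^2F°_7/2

(a)–(b): allowed.
(a)–(c): forbidden (ΔS).
(a)–(d): forbidden (parity).
(b)–(c): forbidden (parity, ΔS, ΔL, ΔJ).
(b)–(d): forbidden (ΔL, ΔJ).
(c)–(d): forbidden (ΔS).
Allowed pairs: 1 of 6.

1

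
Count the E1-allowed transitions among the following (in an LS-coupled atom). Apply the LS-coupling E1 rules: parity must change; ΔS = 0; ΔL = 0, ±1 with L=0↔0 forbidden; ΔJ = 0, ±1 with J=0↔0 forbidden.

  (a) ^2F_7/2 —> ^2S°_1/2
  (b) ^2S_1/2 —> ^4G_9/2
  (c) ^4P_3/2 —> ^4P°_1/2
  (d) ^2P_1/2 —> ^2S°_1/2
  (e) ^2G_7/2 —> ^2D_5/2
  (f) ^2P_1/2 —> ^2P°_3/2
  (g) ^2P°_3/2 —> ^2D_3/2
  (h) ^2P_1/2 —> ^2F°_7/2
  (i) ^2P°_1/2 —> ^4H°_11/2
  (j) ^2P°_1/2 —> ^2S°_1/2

(a) forbidden (ΔL, ΔJ fail)
(b) forbidden (parity, ΔS, ΔL, ΔJ fail)
(c) allowed
(d) allowed
(e) forbidden (parity, ΔL fail)
(f) allowed
(g) allowed
(h) forbidden (ΔL, ΔJ fail)
(i) forbidden (parity, ΔS, ΔL, ΔJ fail)
(j) forbidden (parity fails)
Total allowed: 4 of 10.

4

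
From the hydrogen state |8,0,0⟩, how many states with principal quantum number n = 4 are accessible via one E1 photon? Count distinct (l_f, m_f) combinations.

E1 requires Δl = ±1, so l_f ∈ {-1, 1}; with 0 ≤ l_f ≤ n_f−1 = 3, the allowed l_f values are {1}.
For l_f = 1: m_f ∈ {m_i−1, m_i, m_i+1} ∩ [−1, 1] = {-1, 0, 1} → 3 states.
Total: 3.

3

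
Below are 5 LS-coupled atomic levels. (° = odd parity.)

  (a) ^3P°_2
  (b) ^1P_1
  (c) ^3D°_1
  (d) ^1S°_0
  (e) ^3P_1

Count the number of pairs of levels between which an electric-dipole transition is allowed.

(a)–(b): forbidden (ΔS).
(a)–(c): forbidden (parity).
(a)–(d): forbidden (parity, ΔS, ΔJ).
(a)–(e): allowed.
(b)–(c): forbidden (ΔS).
(b)–(d): allowed.
(b)–(e): forbidden (parity, ΔS).
(c)–(d): forbidden (parity, ΔS, ΔL).
(c)–(e): allowed.
(d)–(e): forbidden (ΔS).
Allowed pairs: 3 of 10.

3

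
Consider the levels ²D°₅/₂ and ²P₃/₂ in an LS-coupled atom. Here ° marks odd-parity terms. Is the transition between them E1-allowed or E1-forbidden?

allowed

Reading off the term symbols: S 1/2→1/2, L 2→1, J 5/2→3/2, parity odd→even.
Parity must change: odd → even — ok.
ΔS = 0: S: 1/2 → 1/2 — ok.
ΔL = 0, ±1 (not L=0↔0): L: 2 → 1, ΔL = -1 — ok.
ΔJ = 0, ±1 (not J=0↔0): J: 5/2 → 3/2, ΔJ = -1 — ok.
All four E1 rules are satisfied.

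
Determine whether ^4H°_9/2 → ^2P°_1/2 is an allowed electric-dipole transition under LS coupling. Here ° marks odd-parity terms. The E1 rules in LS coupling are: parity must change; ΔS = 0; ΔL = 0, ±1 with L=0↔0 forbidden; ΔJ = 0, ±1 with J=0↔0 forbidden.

Parity must change: odd → odd — fails.
ΔS = 0: S: 3/2 → 1/2 — fails.
ΔL = 0, ±1 (not L=0↔0): L: 5 → 1, ΔL = -4 — fails.
ΔJ = 0, ±1 (not J=0↔0): J: 9/2 → 1/2, ΔJ = -4 — fails.
Rule(s) violated: parity, ΔS, ΔL, ΔJ.

forbidden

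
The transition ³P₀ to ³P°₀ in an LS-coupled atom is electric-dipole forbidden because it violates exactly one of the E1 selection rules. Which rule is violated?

Reading off the term symbols: S 1→1, L 1→1, J 0→0, parity even→odd.
ΔS = 0: S: 1 → 1 — ✓.
ΔL = 0, ±1 (not L=0↔0): L: 1 → 1, ΔL = +0 — ✓.
ΔJ = 0, ±1 (not J=0↔0): J: 0 → 0, ΔJ = +0 — ✗.
Parity must change: even → odd — ✓.

the J=0 ↔ J=0 exclusion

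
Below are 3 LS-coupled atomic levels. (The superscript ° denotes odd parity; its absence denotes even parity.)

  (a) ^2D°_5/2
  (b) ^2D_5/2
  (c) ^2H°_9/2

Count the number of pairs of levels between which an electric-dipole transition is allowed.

(a)–(b): allowed.
(a)–(c): forbidden (parity, ΔL, ΔJ).
(b)–(c): forbidden (ΔL, ΔJ).
Allowed pairs: 1 of 3.

1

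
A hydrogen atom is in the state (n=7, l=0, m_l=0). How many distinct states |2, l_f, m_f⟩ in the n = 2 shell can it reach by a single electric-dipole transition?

3

E1 requires Δl = ±1, so l_f ∈ {-1, 1}; with 0 ≤ l_f ≤ n_f−1 = 1, the allowed l_f values are {1}.
For l_f = 1: m_f ∈ {m_i−1, m_i, m_i+1} ∩ [−1, 1] = {-1, 0, 1} → 3 states.
Total: 3.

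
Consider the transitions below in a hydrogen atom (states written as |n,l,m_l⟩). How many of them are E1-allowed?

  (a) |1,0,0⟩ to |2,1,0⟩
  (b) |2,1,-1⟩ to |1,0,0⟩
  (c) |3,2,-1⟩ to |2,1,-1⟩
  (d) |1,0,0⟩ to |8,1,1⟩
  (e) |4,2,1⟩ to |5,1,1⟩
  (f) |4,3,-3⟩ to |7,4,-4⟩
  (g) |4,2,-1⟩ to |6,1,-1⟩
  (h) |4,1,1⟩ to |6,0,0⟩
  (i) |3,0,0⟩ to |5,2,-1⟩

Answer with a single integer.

8

(a) allowed
(b) allowed
(c) allowed
(d) allowed
(e) allowed
(f) allowed
(g) allowed
(h) allowed
(i) forbidden — Δl = +2 (E1 requires Δl = ±1)
Total allowed: 8 of 9.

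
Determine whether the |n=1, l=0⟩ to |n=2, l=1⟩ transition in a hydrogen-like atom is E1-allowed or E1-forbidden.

Δl = 1 − 0 = +1; the E1 rule Δl = ±1 is ok.
All E1 selection rules are satisfied.

allowed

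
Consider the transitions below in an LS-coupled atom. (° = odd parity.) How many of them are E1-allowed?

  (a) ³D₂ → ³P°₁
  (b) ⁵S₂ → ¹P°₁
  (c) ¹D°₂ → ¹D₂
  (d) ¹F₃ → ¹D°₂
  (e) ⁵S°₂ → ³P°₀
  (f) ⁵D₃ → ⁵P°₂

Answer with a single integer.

(a) allowed
(b) forbidden (ΔS fails)
(c) allowed
(d) allowed
(e) forbidden (parity, ΔS, ΔJ fail)
(f) allowed
Total allowed: 4 of 6.

4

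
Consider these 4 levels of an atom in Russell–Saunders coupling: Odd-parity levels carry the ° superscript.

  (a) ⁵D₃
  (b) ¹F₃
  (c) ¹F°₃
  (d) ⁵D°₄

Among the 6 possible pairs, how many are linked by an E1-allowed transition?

(a)–(b): forbidden (parity, ΔS).
(a)–(c): forbidden (ΔS).
(a)–(d): allowed.
(b)–(c): allowed.
(b)–(d): forbidden (ΔS).
(c)–(d): forbidden (parity, ΔS).
Allowed pairs: 2 of 6.

2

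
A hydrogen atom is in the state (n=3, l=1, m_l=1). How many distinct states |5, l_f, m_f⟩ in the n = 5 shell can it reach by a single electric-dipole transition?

E1 requires Δl = ±1, so l_f ∈ {0, 2}; with 0 ≤ l_f ≤ n_f−1 = 4, the allowed l_f values are {0, 2}.
For l_f = 0: m_f ∈ {m_i−1, m_i, m_i+1} ∩ [−0, 0] = {0} → 1 state.
For l_f = 2: m_f ∈ {m_i−1, m_i, m_i+1} ∩ [−2, 2] = {0, 1, 2} → 3 states.
Total: 4.

4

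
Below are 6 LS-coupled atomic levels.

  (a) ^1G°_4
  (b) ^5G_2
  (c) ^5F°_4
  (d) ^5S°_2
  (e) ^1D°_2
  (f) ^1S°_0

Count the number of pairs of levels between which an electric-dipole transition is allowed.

(a)–(b): forbidden (ΔS, ΔJ).
(a)–(c): forbidden (parity, ΔS).
(a)–(d): forbidden (parity, ΔS, ΔL, ΔJ).
(a)–(e): forbidden (parity, ΔL, ΔJ).
(a)–(f): forbidden (parity, ΔL, ΔJ).
(b)–(c): forbidden (ΔJ).
(b)–(d): forbidden (ΔL).
(b)–(e): forbidden (ΔS, ΔL).
(b)–(f): forbidden (ΔS, ΔL, ΔJ).
(c)–(d): forbidden (parity, ΔL, ΔJ).
(c)–(e): forbidden (parity, ΔS, ΔJ).
(c)–(f): forbidden (parity, ΔS, ΔL, ΔJ).
(d)–(e): forbidden (parity, ΔS, ΔL).
(d)–(f): forbidden (parity, ΔS, ΔL, ΔJ).
(e)–(f): forbidden (parity, ΔL, ΔJ).
Allowed pairs: 0 of 15.

0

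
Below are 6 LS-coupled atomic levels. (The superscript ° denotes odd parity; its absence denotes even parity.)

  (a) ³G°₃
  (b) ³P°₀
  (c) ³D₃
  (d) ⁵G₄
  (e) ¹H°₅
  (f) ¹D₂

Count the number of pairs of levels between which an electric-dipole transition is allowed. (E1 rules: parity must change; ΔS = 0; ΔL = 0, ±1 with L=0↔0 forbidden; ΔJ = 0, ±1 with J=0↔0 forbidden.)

0

(a)–(b): forbidden (parity, ΔL, ΔJ).
(a)–(c): forbidden (ΔL).
(a)–(d): forbidden (ΔS).
(a)–(e): forbidden (parity, ΔS, ΔJ).
(a)–(f): forbidden (ΔS, ΔL).
(b)–(c): forbidden (ΔJ).
(b)–(d): forbidden (ΔS, ΔL, ΔJ).
(b)–(e): forbidden (parity, ΔS, ΔL, ΔJ).
(b)–(f): forbidden (ΔS, ΔJ).
(c)–(d): forbidden (parity, ΔS, ΔL).
(c)–(e): forbidden (ΔS, ΔL, ΔJ).
(c)–(f): forbidden (parity, ΔS).
(d)–(e): forbidden (ΔS).
(d)–(f): forbidden (parity, ΔS, ΔL, ΔJ).
(e)–(f): forbidden (ΔL, ΔJ).
Allowed pairs: 0 of 15.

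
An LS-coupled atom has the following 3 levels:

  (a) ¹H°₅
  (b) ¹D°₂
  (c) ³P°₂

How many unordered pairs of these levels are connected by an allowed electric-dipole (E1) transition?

0

(a)–(b): forbidden (parity, ΔL, ΔJ).
(a)–(c): forbidden (parity, ΔS, ΔL, ΔJ).
(b)–(c): forbidden (parity, ΔS).
Allowed pairs: 0 of 3.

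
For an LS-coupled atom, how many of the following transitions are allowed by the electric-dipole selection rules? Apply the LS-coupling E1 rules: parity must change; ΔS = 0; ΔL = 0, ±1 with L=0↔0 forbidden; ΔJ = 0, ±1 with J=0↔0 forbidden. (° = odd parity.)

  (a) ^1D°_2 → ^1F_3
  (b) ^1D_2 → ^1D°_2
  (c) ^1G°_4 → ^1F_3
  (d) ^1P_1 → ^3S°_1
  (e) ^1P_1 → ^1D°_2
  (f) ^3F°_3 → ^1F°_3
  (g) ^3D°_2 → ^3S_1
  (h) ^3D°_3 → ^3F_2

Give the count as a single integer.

(a) allowed
(b) allowed
(c) allowed
(d) forbidden (ΔS fails)
(e) allowed
(f) forbidden (parity, ΔS fail)
(g) forbidden (ΔL fails)
(h) allowed
Total allowed: 5 of 8.

5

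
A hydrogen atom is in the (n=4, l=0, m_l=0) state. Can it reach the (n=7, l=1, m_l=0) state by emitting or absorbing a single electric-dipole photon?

l: 0 → 1 (Δl = +1). Δl = ±1 ✓.
m_l: 0 → 0 (Δm_l = +0). |Δm_l| ≤ 1 ✓.
All E1 selection rules are satisfied.

allowed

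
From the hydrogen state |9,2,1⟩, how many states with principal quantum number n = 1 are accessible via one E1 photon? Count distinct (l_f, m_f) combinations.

0

E1 requires l_f ∈ {1, 3}, but neither lies in [0, 0], so no final state is reachable.
Total: 0.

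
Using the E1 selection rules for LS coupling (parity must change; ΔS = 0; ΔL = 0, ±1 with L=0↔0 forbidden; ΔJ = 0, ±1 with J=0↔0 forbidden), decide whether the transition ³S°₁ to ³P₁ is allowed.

Reading off the term symbols: S 1→1, L 0→1, J 1→1, parity odd→even.
Parity must change: odd → even — passes.
ΔS = 0: S: 1 → 1 — passes.
ΔL = 0, ±1 (not L=0↔0): L: 0 → 1, ΔL = +1 — passes.
ΔJ = 0, ±1 (not J=0↔0): J: 1 → 1, ΔJ = +0 — passes.
All four E1 rules are satisfied.

allowed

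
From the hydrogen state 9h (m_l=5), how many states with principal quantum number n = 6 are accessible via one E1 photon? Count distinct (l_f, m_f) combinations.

1

E1 requires Δl = ±1, so l_f ∈ {4, 6}; with 0 ≤ l_f ≤ n_f−1 = 5, the allowed l_f values are {4}.
For l_f = 4: m_f ∈ {m_i−1, m_i, m_i+1} ∩ [−4, 4] = {4} → 1 state.
Total: 1.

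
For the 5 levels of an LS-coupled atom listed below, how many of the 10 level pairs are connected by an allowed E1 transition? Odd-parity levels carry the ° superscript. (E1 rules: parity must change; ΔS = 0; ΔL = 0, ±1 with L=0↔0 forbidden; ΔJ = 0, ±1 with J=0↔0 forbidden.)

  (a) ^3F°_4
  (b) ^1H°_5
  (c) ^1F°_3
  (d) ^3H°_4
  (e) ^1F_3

(a)–(b): forbidden (parity, ΔS, ΔL).
(a)–(c): forbidden (parity, ΔS).
(a)–(d): forbidden (parity, ΔL).
(a)–(e): forbidden (ΔS).
(b)–(c): forbidden (parity, ΔL, ΔJ).
(b)–(d): forbidden (parity, ΔS).
(b)–(e): forbidden (ΔL, ΔJ).
(c)–(d): forbidden (parity, ΔS, ΔL).
(c)–(e): allowed.
(d)–(e): forbidden (ΔS, ΔL).
Allowed pairs: 1 of 10.

1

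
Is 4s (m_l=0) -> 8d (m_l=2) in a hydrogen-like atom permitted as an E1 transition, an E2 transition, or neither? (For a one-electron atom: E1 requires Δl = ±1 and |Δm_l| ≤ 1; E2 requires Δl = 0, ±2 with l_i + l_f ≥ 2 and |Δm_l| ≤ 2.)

Δl = 2 − 0 = +2; l_i + l_f = 2.
Δm_l = +2.
E1 (Δl = ±1, |Δm_l| ≤ 1): not satisfied.
E2 (Δl = 0,±2, l_i+l_f ≥ 2, |Δm_l| ≤ 2): satisfied.

E2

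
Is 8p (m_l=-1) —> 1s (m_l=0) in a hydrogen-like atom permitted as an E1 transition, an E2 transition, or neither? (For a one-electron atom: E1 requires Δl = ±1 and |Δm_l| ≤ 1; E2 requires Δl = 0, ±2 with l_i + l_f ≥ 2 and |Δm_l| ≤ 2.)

E1

Δl = 0 − 1 = -1; l_i + l_f = 1.
Δm_l = +1.
E1 (Δl = ±1, |Δm_l| ≤ 1): satisfied.
E2 (Δl = 0,±2, l_i+l_f ≥ 2, |Δm_l| ≤ 2): not satisfied.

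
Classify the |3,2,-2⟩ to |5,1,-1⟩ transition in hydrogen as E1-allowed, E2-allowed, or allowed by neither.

E1

Δl = 1 − 2 = -1; l_i + l_f = 3.
Δm_l = +1.
E1 (Δl = ±1, |Δm_l| ≤ 1): satisfied.
E2 (Δl = 0,±2, l_i+l_f ≥ 2, |Δm_l| ≤ 2): not satisfied.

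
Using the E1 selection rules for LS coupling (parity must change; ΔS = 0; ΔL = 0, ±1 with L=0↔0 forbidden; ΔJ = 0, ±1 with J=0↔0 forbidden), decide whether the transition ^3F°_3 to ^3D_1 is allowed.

Reading off the term symbols: S 1→1, L 3→2, J 3→1, parity odd→even.
Parity must change: odd → even — satisfied.
ΔS = 0: S: 1 → 1 — satisfied.
ΔL = 0, ±1 (not L=0↔0): L: 3 → 2, ΔL = -1 — satisfied.
ΔJ = 0, ±1 (not J=0↔0): J: 3 → 1, ΔJ = -2 — violated.
Rule(s) violated: ΔJ.

forbidden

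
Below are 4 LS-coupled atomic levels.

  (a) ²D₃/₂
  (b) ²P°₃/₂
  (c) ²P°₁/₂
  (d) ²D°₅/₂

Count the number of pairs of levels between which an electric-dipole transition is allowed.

3

(a)–(b): allowed.
(a)–(c): allowed.
(a)–(d): allowed.
(b)–(c): forbidden (parity).
(b)–(d): forbidden (parity).
(c)–(d): forbidden (parity, ΔJ).
Allowed pairs: 3 of 6.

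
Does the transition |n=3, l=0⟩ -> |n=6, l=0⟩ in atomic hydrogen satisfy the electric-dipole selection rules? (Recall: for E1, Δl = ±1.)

Δl = 0 − 0 = +0; the E1 rule Δl = ±1 is ✗.
The transition is electric-dipole forbidden.

forbidden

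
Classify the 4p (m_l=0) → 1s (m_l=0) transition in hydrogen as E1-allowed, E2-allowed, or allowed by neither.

E1

Δl = 0 − 1 = -1; l_i + l_f = 1.
Δm_l = +0.
E1 (Δl = ±1, |Δm_l| ≤ 1): satisfied.
E2 (Δl = 0,±2, l_i+l_f ≥ 2, |Δm_l| ≤ 2): not satisfied.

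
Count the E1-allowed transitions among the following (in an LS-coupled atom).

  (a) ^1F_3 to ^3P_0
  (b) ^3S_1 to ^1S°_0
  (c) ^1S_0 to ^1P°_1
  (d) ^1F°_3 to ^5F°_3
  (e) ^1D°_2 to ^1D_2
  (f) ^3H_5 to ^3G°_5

3

(a) forbidden (parity, ΔS, ΔL, ΔJ fail)
(b) forbidden (ΔS, ΔL fail)
(c) allowed
(d) forbidden (parity, ΔS fail)
(e) allowed
(f) allowed
Total allowed: 3 of 6.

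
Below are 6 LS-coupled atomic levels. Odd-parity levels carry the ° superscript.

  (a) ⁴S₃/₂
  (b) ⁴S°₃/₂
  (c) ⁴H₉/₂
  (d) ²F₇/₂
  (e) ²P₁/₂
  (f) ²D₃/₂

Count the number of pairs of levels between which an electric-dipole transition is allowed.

0

(a)–(b): forbidden (ΔL).
(a)–(c): forbidden (parity, ΔL, ΔJ).
(a)–(d): forbidden (parity, ΔS, ΔL, ΔJ).
(a)–(e): forbidden (parity, ΔS).
(a)–(f): forbidden (parity, ΔS, ΔL).
(b)–(c): forbidden (ΔL, ΔJ).
(b)–(d): forbidden (ΔS, ΔL, ΔJ).
(b)–(e): forbidden (ΔS).
(b)–(f): forbidden (ΔS, ΔL).
(c)–(d): forbidden (parity, ΔS, ΔL).
(c)–(e): forbidden (parity, ΔS, ΔL, ΔJ).
(c)–(f): forbidden (parity, ΔS, ΔL, ΔJ).
(d)–(e): forbidden (parity, ΔL, ΔJ).
(d)–(f): forbidden (parity, ΔJ).
(e)–(f): forbidden (parity).
Allowed pairs: 0 of 15.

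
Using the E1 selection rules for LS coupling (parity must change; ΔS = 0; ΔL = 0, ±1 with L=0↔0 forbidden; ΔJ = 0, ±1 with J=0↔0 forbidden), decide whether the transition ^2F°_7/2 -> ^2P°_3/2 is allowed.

forbidden

Initial level: S=1/2, L=3, J=7/2, parity odd. Final level: S=1/2, L=1, J=3/2, parity odd.
ΔL = 0, ±1 (not L=0↔0): L: 3 → 1, ΔL = -2 — ✗.
ΔJ = 0, ±1 (not J=0↔0): J: 7/2 → 3/2, ΔJ = -2 — ✗.
Parity must change: odd → odd — ✗.
ΔS = 0: S: 1/2 → 1/2 — ✓.
Rule(s) violated: parity, ΔL, ΔJ.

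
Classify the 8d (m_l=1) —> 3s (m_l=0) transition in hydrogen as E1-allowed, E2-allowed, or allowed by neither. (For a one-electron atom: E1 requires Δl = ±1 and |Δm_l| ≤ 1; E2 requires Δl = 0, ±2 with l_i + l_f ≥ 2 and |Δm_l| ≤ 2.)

E2

Δl = 0 − 2 = -2; l_i + l_f = 2.
Δm_l = -1.
E1 (Δl = ±1, |Δm_l| ≤ 1): not satisfied.
E2 (Δl = 0,±2, l_i+l_f ≥ 2, |Δm_l| ≤ 2): satisfied.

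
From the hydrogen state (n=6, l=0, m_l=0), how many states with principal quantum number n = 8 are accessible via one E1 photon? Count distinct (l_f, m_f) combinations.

3

E1 requires Δl = ±1, so l_f ∈ {-1, 1}; with 0 ≤ l_f ≤ n_f−1 = 7, the allowed l_f values are {1}.
For l_f = 1: m_f ∈ {m_i−1, m_i, m_i+1} ∩ [−1, 1] = {-1, 0, 1} → 3 states.
Total: 3.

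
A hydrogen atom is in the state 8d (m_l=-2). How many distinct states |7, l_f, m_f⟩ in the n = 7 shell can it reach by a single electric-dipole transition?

4

E1 requires Δl = ±1, so l_f ∈ {1, 3}; with 0 ≤ l_f ≤ n_f−1 = 6, the allowed l_f values are {1, 3}.
For l_f = 1: m_f ∈ {m_i−1, m_i, m_i+1} ∩ [−1, 1] = {-1} → 1 state.
For l_f = 3: m_f ∈ {m_i−1, m_i, m_i+1} ∩ [−3, 3] = {-3, -2, -1} → 3 states.
Total: 4.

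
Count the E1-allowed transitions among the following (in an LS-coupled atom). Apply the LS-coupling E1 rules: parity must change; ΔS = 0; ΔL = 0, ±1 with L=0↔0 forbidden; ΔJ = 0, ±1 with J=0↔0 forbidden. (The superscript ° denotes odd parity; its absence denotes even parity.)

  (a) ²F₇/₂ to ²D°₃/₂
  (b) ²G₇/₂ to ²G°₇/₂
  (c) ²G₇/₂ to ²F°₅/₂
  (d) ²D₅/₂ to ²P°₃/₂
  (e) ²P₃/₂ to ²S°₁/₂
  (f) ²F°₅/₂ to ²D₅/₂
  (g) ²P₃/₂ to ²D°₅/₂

6

(a) forbidden (ΔJ fails)
(b) allowed
(c) allowed
(d) allowed
(e) allowed
(f) allowed
(g) allowed
Total allowed: 6 of 7.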